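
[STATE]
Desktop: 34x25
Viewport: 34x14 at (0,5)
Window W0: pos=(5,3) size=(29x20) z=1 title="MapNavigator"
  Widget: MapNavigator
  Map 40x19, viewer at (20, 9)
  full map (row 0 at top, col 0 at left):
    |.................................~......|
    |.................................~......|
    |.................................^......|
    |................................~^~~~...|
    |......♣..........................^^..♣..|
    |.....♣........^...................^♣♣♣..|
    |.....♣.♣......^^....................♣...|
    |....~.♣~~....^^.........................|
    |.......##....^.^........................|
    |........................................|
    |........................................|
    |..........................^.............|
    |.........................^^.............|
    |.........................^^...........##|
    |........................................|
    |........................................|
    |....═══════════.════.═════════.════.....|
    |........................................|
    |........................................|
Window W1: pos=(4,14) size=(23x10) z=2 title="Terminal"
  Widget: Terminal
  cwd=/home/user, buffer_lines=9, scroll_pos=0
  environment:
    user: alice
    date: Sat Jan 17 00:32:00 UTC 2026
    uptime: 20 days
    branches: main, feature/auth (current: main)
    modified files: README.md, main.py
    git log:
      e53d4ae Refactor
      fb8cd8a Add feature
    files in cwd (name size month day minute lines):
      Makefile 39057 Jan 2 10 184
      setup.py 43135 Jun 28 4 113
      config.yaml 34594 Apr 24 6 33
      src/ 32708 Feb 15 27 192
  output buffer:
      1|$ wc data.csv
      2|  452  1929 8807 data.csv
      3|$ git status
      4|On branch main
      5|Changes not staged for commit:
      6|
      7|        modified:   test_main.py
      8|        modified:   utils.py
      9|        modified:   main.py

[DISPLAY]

     ┠───────────────────────────┨
     ┃..........................~┃
     ┃..........................^┃
     ┃.........................~^┃
     ┃..........................^┃
     ┃.......^...................┃
     ┃♣......^^..................┃
     ┃~~....^^...................┃
     ┃##....^.^..................┃
    ┏━━━━━━━━━━━━━━━━━━━━━┓......┃
    ┃ Terminal            ┃......┃
    ┠─────────────────────┨......┃
    ┃$ wc data.csv        ┃......┃
    ┃  452  1929 8807 data┃......┃


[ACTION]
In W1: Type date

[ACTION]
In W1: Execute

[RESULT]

     ┠───────────────────────────┨
     ┃..........................~┃
     ┃..........................^┃
     ┃.........................~^┃
     ┃..........................^┃
     ┃.......^...................┃
     ┃♣......^^..................┃
     ┃~~....^^...................┃
     ┃##....^.^..................┃
    ┏━━━━━━━━━━━━━━━━━━━━━┓......┃
    ┃ Terminal            ┃......┃
    ┠─────────────────────┨......┃
    ┃        modified:   t┃......┃
    ┃        modified:   u┃......┃


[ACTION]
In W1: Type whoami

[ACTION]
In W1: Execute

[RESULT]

     ┠───────────────────────────┨
     ┃..........................~┃
     ┃..........................^┃
     ┃.........................~^┃
     ┃..........................^┃
     ┃.......^...................┃
     ┃♣......^^..................┃
     ┃~~....^^...................┃
     ┃##....^.^..................┃
    ┏━━━━━━━━━━━━━━━━━━━━━┓......┃
    ┃ Terminal            ┃......┃
    ┠─────────────────────┨......┃
    ┃        modified:   m┃......┃
    ┃$ date               ┃......┃


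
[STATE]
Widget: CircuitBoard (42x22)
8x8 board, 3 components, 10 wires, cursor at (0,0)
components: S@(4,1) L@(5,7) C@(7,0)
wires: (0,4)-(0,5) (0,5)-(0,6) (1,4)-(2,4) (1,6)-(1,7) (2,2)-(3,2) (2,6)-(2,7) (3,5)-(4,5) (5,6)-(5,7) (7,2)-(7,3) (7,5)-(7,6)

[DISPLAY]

   0 1 2 3 4 5 6 7                        
0  [.]              · ─ · ─ ·             
                                          
1                   ·       · ─ ·         
                    │                     
2           ·       ·       · ─ ·         
            │                             
3           ·           ·                 
                        │                 
4       S               ·                 
                                          
5                           · ─ L         
                                          
6                                         
                                          
7   C       · ─ ·       · ─ ·             
Cursor: (0,0)                             
                                          
                                          
                                          
                                          
                                          


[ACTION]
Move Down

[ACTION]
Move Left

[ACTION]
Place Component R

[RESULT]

   0 1 2 3 4 5 6 7                        
0                   · ─ · ─ ·             
                                          
1  [R]              ·       · ─ ·         
                    │                     
2           ·       ·       · ─ ·         
            │                             
3           ·           ·                 
                        │                 
4       S               ·                 
                                          
5                           · ─ L         
                                          
6                                         
                                          
7   C       · ─ ·       · ─ ·             
Cursor: (1,0)                             
                                          
                                          
                                          
                                          
                                          


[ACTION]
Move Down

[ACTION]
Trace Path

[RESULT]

   0 1 2 3 4 5 6 7                        
0                   · ─ · ─ ·             
                                          
1   R               ·       · ─ ·         
                    │                     
2  [.]      ·       ·       · ─ ·         
            │                             
3           ·           ·                 
                        │                 
4       S               ·                 
                                          
5                           · ─ L         
                                          
6                                         
                                          
7   C       · ─ ·       · ─ ·             
Cursor: (2,0)  Trace: No connections      
                                          
                                          
                                          
                                          
                                          


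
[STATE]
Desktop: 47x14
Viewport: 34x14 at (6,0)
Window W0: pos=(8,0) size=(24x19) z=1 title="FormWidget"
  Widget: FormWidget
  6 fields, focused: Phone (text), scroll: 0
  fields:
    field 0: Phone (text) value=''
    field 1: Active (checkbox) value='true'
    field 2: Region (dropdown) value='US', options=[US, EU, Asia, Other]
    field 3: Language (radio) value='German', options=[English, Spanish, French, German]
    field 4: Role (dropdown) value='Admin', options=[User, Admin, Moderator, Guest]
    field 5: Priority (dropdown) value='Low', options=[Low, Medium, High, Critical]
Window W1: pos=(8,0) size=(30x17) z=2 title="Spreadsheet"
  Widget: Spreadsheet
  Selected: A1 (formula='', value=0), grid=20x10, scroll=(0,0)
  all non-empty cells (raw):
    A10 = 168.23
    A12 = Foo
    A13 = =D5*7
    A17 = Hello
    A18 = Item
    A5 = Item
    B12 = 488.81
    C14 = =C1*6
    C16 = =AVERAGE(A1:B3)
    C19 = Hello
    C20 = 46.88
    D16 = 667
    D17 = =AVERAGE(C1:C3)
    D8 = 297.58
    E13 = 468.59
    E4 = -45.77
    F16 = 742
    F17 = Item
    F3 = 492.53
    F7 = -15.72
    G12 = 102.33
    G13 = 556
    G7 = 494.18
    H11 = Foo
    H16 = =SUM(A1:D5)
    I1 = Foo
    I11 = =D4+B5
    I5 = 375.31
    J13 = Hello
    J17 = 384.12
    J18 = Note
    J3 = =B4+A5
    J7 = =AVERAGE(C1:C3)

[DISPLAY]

  ┏━━━━━━━━━━━━━━━━━━━━━━━━━━━━┓  
  ┃ Spreadsheet                ┃  
  ┠────────────────────────────┨  
  ┃A1:                         ┃  
  ┃       A       B       C    ┃  
  ┃----------------------------┃  
  ┃  1      [0]       0       0┃  
  ┃  2        0       0       0┃  
  ┃  3        0       0       0┃  
  ┃  4        0       0       0┃  
  ┃  5 Item           0       0┃  
  ┃  6        0       0       0┃  
  ┃  7        0       0       0┃  
  ┃  8        0       0       0┃  


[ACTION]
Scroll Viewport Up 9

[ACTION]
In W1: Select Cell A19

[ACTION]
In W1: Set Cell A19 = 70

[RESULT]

  ┏━━━━━━━━━━━━━━━━━━━━━━━━━━━━┓  
  ┃ Spreadsheet                ┃  
  ┠────────────────────────────┨  
  ┃A19: 70                     ┃  
  ┃       A       B       C    ┃  
  ┃----------------------------┃  
  ┃  1        0       0       0┃  
  ┃  2        0       0       0┃  
  ┃  3        0       0       0┃  
  ┃  4        0       0       0┃  
  ┃  5 Item           0       0┃  
  ┃  6        0       0       0┃  
  ┃  7        0       0       0┃  
  ┃  8        0       0       0┃  


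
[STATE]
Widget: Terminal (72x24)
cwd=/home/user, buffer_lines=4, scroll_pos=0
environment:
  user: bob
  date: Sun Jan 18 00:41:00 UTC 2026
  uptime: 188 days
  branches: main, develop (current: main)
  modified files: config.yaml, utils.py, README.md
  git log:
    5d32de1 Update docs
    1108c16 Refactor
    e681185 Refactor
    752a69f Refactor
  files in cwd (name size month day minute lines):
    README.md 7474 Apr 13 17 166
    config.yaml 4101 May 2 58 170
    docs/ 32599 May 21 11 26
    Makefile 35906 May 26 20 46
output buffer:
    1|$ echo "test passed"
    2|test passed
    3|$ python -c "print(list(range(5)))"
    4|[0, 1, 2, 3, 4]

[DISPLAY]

$ echo "test passed"                                                    
test passed                                                             
$ python -c "print(list(range(5)))"                                     
[0, 1, 2, 3, 4]                                                         
$ █                                                                     
                                                                        
                                                                        
                                                                        
                                                                        
                                                                        
                                                                        
                                                                        
                                                                        
                                                                        
                                                                        
                                                                        
                                                                        
                                                                        
                                                                        
                                                                        
                                                                        
                                                                        
                                                                        
                                                                        


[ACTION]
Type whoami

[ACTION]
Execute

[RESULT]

$ echo "test passed"                                                    
test passed                                                             
$ python -c "print(list(range(5)))"                                     
[0, 1, 2, 3, 4]                                                         
$ whoami                                                                
bob                                                                     
$ █                                                                     
                                                                        
                                                                        
                                                                        
                                                                        
                                                                        
                                                                        
                                                                        
                                                                        
                                                                        
                                                                        
                                                                        
                                                                        
                                                                        
                                                                        
                                                                        
                                                                        
                                                                        


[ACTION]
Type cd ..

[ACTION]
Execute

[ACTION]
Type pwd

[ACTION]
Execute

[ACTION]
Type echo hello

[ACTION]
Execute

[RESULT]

$ echo "test passed"                                                    
test passed                                                             
$ python -c "print(list(range(5)))"                                     
[0, 1, 2, 3, 4]                                                         
$ whoami                                                                
bob                                                                     
$ cd ..                                                                 
                                                                        
$ pwd                                                                   
/home                                                                   
$ echo hello                                                            
hello                                                                   
$ █                                                                     
                                                                        
                                                                        
                                                                        
                                                                        
                                                                        
                                                                        
                                                                        
                                                                        
                                                                        
                                                                        
                                                                        


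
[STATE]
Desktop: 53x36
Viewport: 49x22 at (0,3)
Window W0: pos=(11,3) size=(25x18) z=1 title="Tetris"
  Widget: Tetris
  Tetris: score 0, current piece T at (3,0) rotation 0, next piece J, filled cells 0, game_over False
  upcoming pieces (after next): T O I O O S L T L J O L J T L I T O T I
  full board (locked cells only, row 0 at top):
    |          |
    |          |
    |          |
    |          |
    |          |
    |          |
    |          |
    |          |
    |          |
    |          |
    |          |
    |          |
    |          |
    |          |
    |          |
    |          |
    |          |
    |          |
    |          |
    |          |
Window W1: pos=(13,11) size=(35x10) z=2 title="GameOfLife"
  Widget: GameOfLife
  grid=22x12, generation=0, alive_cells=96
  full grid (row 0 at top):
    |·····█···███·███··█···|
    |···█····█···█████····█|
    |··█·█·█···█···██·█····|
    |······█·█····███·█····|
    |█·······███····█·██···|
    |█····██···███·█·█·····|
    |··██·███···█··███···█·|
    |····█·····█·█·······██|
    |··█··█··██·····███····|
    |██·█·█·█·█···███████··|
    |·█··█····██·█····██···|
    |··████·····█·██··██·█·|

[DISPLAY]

           ┏━━━━━━━━━━━━━━━━━━━━━━━┓             
           ┃ Tetris                ┃             
           ┠───────────────────────┨             
           ┃          │Next:       ┃             
           ┃          │█           ┃             
           ┃          │███         ┃             
           ┃          │            ┃             
           ┃          │            ┃             
           ┃ ┏━━━━━━━━━━━━━━━━━━━━━━━━━━━━━━━━━┓ 
           ┃ ┃ GameOfLife                      ┃ 
           ┃ ┠─────────────────────────────────┨ 
           ┃ ┃Gen: 0                           ┃ 
           ┃ ┃······█·█····███·█····           ┃ 
           ┃ ┃█·······███····█·██···           ┃ 
           ┃ ┃█····██···███·█·█·····           ┃ 
           ┃ ┃··██·███···█··███···█·           ┃ 
           ┃ ┃····█·····█·█·······██           ┃ 
           ┗━┗━━━━━━━━━━━━━━━━━━━━━━━━━━━━━━━━━┛ 
                                                 
                                                 
                                                 
                                                 


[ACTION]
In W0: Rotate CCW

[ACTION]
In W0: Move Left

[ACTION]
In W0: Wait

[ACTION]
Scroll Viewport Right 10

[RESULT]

       ┏━━━━━━━━━━━━━━━━━━━━━━━┓                 
       ┃ Tetris                ┃                 
       ┠───────────────────────┨                 
       ┃          │Next:       ┃                 
       ┃          │█           ┃                 
       ┃          │███         ┃                 
       ┃          │            ┃                 
       ┃          │            ┃                 
       ┃ ┏━━━━━━━━━━━━━━━━━━━━━━━━━━━━━━━━━┓     
       ┃ ┃ GameOfLife                      ┃     
       ┃ ┠─────────────────────────────────┨     
       ┃ ┃Gen: 0                           ┃     
       ┃ ┃······█·█····███·█····           ┃     
       ┃ ┃█·······███····█·██···           ┃     
       ┃ ┃█····██···███·█·█·····           ┃     
       ┃ ┃··██·███···█··███···█·           ┃     
       ┃ ┃····█·····█·█·······██           ┃     
       ┗━┗━━━━━━━━━━━━━━━━━━━━━━━━━━━━━━━━━┛     
                                                 
                                                 
                                                 
                                                 


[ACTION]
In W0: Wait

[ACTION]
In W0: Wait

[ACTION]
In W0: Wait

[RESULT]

       ┏━━━━━━━━━━━━━━━━━━━━━━━┓                 
       ┃ Tetris                ┃                 
       ┠───────────────────────┨                 
       ┃   ▒      │Next:       ┃                 
       ┃          │█           ┃                 
       ┃          │███         ┃                 
       ┃          │            ┃                 
       ┃          │            ┃                 
       ┃ ┏━━━━━━━━━━━━━━━━━━━━━━━━━━━━━━━━━┓     
       ┃ ┃ GameOfLife                      ┃     
       ┃ ┠─────────────────────────────────┨     
       ┃ ┃Gen: 0                           ┃     
       ┃ ┃······█·█····███·█····           ┃     
       ┃ ┃█·······███····█·██···           ┃     
       ┃ ┃█····██···███·█·█·····           ┃     
       ┃ ┃··██·███···█··███···█·           ┃     
       ┃ ┃····█·····█·█·······██           ┃     
       ┗━┗━━━━━━━━━━━━━━━━━━━━━━━━━━━━━━━━━┛     
                                                 
                                                 
                                                 
                                                 


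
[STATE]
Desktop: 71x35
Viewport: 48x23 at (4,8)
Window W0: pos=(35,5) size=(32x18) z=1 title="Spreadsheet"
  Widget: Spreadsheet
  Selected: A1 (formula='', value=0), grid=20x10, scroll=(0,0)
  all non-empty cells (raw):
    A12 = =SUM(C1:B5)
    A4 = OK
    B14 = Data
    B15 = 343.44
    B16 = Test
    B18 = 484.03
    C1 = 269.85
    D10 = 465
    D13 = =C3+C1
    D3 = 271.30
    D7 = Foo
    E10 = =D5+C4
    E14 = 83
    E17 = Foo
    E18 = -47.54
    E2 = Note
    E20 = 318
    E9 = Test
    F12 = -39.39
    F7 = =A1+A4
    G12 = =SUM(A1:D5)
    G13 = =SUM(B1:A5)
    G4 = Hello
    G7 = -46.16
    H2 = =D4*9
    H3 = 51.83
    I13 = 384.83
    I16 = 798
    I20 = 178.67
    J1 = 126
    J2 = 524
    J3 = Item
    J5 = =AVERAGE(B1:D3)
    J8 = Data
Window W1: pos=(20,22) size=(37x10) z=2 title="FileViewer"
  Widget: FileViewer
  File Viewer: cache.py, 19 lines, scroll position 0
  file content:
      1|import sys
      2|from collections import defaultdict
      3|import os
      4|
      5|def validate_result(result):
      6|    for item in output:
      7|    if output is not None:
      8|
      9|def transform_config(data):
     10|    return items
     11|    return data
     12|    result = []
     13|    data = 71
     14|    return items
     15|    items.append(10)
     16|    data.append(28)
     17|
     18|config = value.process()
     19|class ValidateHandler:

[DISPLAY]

                               ┃A1:             
                               ┃       A       B
                               ┃----------------
                               ┃  1      [0]    
                               ┃  2        0    
                               ┃  3        0    
                               ┃  4 OK          
                               ┃  5        0    
                               ┃  6        0    
                               ┃  7        0    
                               ┃  8        0    
                               ┃  9        0    
                               ┃ 10        0    
                               ┃ 11        0    
                ┏━━━━━━━━━━━━━━━━━━━━━━━━━━━━━━━
                ┃ FileViewer                    
                ┠───────────────────────────────
                ┃import sys                     
                ┃from collections import default
                ┃import os                      
                ┃                               
                ┃def validate_result(result):   
                ┃    for item in output:        


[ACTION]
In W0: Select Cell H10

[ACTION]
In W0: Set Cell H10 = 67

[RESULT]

                               ┃H10: 67         
                               ┃       A       B
                               ┃----------------
                               ┃  1        0    
                               ┃  2        0    
                               ┃  3        0    
                               ┃  4 OK          
                               ┃  5        0    
                               ┃  6        0    
                               ┃  7        0    
                               ┃  8        0    
                               ┃  9        0    
                               ┃ 10        0    
                               ┃ 11        0    
                ┏━━━━━━━━━━━━━━━━━━━━━━━━━━━━━━━
                ┃ FileViewer                    
                ┠───────────────────────────────
                ┃import sys                     
                ┃from collections import default
                ┃import os                      
                ┃                               
                ┃def validate_result(result):   
                ┃    for item in output:        


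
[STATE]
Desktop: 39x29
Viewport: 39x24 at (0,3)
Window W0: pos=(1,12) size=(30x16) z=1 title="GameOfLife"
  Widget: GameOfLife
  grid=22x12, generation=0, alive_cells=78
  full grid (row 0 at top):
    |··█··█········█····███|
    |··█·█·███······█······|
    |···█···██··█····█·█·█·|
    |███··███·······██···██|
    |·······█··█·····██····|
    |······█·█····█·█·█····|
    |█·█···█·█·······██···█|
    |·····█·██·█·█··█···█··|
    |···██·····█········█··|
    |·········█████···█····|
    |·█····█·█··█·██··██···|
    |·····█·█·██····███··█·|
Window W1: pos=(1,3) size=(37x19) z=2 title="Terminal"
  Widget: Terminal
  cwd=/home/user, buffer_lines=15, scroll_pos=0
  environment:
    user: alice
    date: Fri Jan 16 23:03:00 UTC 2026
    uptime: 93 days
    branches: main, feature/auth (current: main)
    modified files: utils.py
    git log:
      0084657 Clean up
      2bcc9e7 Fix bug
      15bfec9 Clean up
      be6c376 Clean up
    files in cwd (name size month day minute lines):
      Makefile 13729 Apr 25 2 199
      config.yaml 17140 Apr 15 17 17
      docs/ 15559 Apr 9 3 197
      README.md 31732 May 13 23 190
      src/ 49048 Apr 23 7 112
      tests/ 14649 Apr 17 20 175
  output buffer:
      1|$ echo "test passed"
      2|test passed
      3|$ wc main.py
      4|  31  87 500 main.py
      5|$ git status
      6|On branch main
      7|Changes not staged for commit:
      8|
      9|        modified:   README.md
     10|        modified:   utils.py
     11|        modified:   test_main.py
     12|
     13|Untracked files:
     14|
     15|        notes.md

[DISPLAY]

 ┏━━━━━━━━━━━━━━━━━━━━━━━━━━━━━━━━━━━┓ 
 ┃ Terminal                          ┃ 
 ┠───────────────────────────────────┨ 
 ┃$ echo "test passed"               ┃ 
 ┃test passed                        ┃ 
 ┃$ wc main.py                       ┃ 
 ┃  31  87 500 main.py               ┃ 
 ┃$ git status                       ┃ 
 ┃On branch main                     ┃ 
 ┃Changes not staged for commit:     ┃ 
 ┃                                   ┃ 
 ┃        modified:   README.md      ┃ 
 ┃        modified:   utils.py       ┃ 
 ┃        modified:   test_main.py   ┃ 
 ┃                                   ┃ 
 ┃Untracked files:                   ┃ 
 ┃                                   ┃ 
 ┃        notes.md                   ┃ 
 ┗━━━━━━━━━━━━━━━━━━━━━━━━━━━━━━━━━━━┛ 
 ┃█·█···█·█·······██···█      ┃        
 ┃·····█·██·█·█··█···█··      ┃        
 ┃···██·····█········█··      ┃        
 ┃·········█████···█····      ┃        
 ┃·█····█·█··█·██··██···      ┃        


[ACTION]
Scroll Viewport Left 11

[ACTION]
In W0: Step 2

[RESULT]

 ┏━━━━━━━━━━━━━━━━━━━━━━━━━━━━━━━━━━━┓ 
 ┃ Terminal                          ┃ 
 ┠───────────────────────────────────┨ 
 ┃$ echo "test passed"               ┃ 
 ┃test passed                        ┃ 
 ┃$ wc main.py                       ┃ 
 ┃  31  87 500 main.py               ┃ 
 ┃$ git status                       ┃ 
 ┃On branch main                     ┃ 
 ┃Changes not staged for commit:     ┃ 
 ┃                                   ┃ 
 ┃        modified:   README.md      ┃ 
 ┃        modified:   utils.py       ┃ 
 ┃        modified:   test_main.py   ┃ 
 ┃                                   ┃ 
 ┃Untracked files:                   ┃ 
 ┃                                   ┃ 
 ┃        notes.md                   ┃ 
 ┗━━━━━━━━━━━━━━━━━━━━━━━━━━━━━━━━━━━┛ 
 ┃··············██··█···      ┃        
 ┃···█····██····███·█···      ┃        
 ┃···██·█·██··███···██··      ┃        
 ┃·········█··█··█·██···      ┃        
 ┃······█···█·······█···      ┃        


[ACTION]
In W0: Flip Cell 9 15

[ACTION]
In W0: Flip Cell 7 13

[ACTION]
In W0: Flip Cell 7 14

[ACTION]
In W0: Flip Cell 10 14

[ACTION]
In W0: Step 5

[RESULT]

 ┏━━━━━━━━━━━━━━━━━━━━━━━━━━━━━━━━━━━┓ 
 ┃ Terminal                          ┃ 
 ┠───────────────────────────────────┨ 
 ┃$ echo "test passed"               ┃ 
 ┃test passed                        ┃ 
 ┃$ wc main.py                       ┃ 
 ┃  31  87 500 main.py               ┃ 
 ┃$ git status                       ┃ 
 ┃On branch main                     ┃ 
 ┃Changes not staged for commit:     ┃ 
 ┃                                   ┃ 
 ┃        modified:   README.md      ┃ 
 ┃        modified:   utils.py       ┃ 
 ┃        modified:   test_main.py   ┃ 
 ┃                                   ┃ 
 ┃Untracked files:                   ┃ 
 ┃                                   ┃ 
 ┃        notes.md                   ┃ 
 ┗━━━━━━━━━━━━━━━━━━━━━━━━━━━━━━━━━━━┛ 
 ┃···███·█···████···█···      ┃        
 ┃···█·█··█···███████···      ┃        
 ┃···█······██····█·██··      ┃        
 ┃····██·····██·█·█·██··      ┃        
 ┃····██······██████····      ┃        


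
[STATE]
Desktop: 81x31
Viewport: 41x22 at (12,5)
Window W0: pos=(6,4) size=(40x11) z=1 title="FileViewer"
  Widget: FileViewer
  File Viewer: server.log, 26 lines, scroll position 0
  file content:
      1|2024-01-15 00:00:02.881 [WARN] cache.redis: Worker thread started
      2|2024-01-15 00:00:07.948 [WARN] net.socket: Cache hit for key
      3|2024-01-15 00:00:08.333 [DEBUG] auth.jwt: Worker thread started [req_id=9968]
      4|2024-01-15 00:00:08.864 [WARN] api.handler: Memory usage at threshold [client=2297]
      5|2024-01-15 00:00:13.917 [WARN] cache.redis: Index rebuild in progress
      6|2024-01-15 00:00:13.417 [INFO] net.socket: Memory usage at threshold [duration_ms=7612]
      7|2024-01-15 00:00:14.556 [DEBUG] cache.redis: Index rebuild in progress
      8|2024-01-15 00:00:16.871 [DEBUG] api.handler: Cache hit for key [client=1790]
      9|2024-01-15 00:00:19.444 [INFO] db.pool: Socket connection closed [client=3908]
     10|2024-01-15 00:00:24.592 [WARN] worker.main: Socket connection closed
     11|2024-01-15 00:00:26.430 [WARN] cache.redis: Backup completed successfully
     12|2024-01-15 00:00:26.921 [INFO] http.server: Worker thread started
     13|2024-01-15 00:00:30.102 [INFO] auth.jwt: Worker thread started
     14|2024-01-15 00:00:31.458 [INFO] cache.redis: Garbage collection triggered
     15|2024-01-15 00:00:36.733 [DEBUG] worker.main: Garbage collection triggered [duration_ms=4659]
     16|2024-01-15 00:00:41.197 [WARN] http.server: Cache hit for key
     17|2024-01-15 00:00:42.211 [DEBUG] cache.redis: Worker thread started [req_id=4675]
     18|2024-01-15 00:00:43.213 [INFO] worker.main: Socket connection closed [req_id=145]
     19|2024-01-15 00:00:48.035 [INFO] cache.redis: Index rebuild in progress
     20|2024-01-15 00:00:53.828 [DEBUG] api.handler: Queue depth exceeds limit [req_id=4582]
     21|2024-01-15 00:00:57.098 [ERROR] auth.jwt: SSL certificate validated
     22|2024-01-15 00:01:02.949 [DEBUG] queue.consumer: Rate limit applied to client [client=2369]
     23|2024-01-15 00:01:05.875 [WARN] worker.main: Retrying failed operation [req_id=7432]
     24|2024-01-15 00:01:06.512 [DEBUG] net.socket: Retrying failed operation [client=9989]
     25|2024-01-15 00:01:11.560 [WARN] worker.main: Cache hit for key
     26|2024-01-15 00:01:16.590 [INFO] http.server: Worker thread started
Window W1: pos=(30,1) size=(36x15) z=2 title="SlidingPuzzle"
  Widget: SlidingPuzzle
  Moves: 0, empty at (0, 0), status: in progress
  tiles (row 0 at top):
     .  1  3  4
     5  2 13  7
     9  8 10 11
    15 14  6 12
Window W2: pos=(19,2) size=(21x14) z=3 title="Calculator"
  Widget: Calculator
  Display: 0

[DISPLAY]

Viewer ┃                  0┃ │  3 │  4 │ 
───────┃┌───┬───┬───┬───┐  ┃─┼────┼────┤ 
01-15 0┃│ 7 │ 8 │ 9 │ ÷ │  ┃ │ 13 │  7 │ 
01-15 0┃├───┼───┼───┼───┤  ┃─┼────┼────┤ 
01-15 0┃│ 4 │ 5 │ 6 │ × │  ┃ │ 10 │ 11 │ 
01-15 0┃├───┼───┼───┼───┤  ┃─┼────┼────┤ 
01-15 0┃│ 1 │ 2 │ 3 │ - │  ┃ │  6 │ 12 │ 
01-15 0┃├───┼───┼───┼───┤  ┃─┴────┴────┘ 
01-15 0┃│ 0 │ . │ = │ + │  ┃             
━━━━━━━┃└───┴───┴───┴───┘  ┃             
       ┗━━━━━━━━━━━━━━━━━━━┛━━━━━━━━━━━━━
                                         
                                         
                                         
                                         
                                         
                                         
                                         
                                         
                                         
                                         
                                         


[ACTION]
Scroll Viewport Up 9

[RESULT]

                                         
                  ┏━━━━━━━━━━━━━━━━━━━━━━
       ┏━━━━━━━━━━━━━━━━━━━┓uzzle        
       ┃ Calculator        ┃─────────────
━━━━━━━┠───────────────────┨─┬────┬────┐ 
Viewer ┃                  0┃ │  3 │  4 │ 
───────┃┌───┬───┬───┬───┐  ┃─┼────┼────┤ 
01-15 0┃│ 7 │ 8 │ 9 │ ÷ │  ┃ │ 13 │  7 │ 
01-15 0┃├───┼───┼───┼───┤  ┃─┼────┼────┤ 
01-15 0┃│ 4 │ 5 │ 6 │ × │  ┃ │ 10 │ 11 │ 
01-15 0┃├───┼───┼───┼───┤  ┃─┼────┼────┤ 
01-15 0┃│ 1 │ 2 │ 3 │ - │  ┃ │  6 │ 12 │ 
01-15 0┃├───┼───┼───┼───┤  ┃─┴────┴────┘ 
01-15 0┃│ 0 │ . │ = │ + │  ┃             
━━━━━━━┃└───┴───┴───┴───┘  ┃             
       ┗━━━━━━━━━━━━━━━━━━━┛━━━━━━━━━━━━━
                                         
                                         
                                         
                                         
                                         
                                         


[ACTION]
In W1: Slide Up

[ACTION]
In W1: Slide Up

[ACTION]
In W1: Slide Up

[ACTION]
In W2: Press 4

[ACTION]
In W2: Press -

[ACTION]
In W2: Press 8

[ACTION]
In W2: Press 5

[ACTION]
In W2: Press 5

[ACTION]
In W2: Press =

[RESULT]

                                         
                  ┏━━━━━━━━━━━━━━━━━━━━━━
       ┏━━━━━━━━━━━━━━━━━━━┓uzzle        
       ┃ Calculator        ┃─────────────
━━━━━━━┠───────────────────┨─┬────┬────┐ 
Viewer ┃               -851┃ │  3 │  4 │ 
───────┃┌───┬───┬───┬───┐  ┃─┼────┼────┤ 
01-15 0┃│ 7 │ 8 │ 9 │ ÷ │  ┃ │ 13 │  7 │ 
01-15 0┃├───┼───┼───┼───┤  ┃─┼────┼────┤ 
01-15 0┃│ 4 │ 5 │ 6 │ × │  ┃ │ 10 │ 11 │ 
01-15 0┃├───┼───┼───┼───┤  ┃─┼────┼────┤ 
01-15 0┃│ 1 │ 2 │ 3 │ - │  ┃ │  6 │ 12 │ 
01-15 0┃├───┼───┼───┼───┤  ┃─┴────┴────┘ 
01-15 0┃│ 0 │ . │ = │ + │  ┃             
━━━━━━━┃└───┴───┴───┴───┘  ┃             
       ┗━━━━━━━━━━━━━━━━━━━┛━━━━━━━━━━━━━
                                         
                                         
                                         
                                         
                                         
                                         
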